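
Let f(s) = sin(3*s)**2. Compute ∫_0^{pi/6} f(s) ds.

Use the identity sin^2(3*s) = (1 - cos(6*s))/2.
An antiderivative is F(s) = s/2 - sin(6*s)/12.
Then F(pi/6) - F(0) = (pi/12) - (0) = pi/12.

pi/12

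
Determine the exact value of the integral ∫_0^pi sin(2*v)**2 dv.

Use the identity sin^2(2*v) = (1 - cos(4*v))/2.
An antiderivative is F(v) = v/2 - sin(4*v)/8.
Then F(pi) - F(0) = (pi/2) - (0) = pi/2.

pi/2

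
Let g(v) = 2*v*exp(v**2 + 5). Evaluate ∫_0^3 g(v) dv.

-exp(5) + exp(14)

Let u = v**2 + 5, so du = 2*v dv. When v = 0, u = 5; when v = 3, u = 14.
The integral becomes ∫ exp(u) du from 5 to 14, with antiderivative exp(u).
Back in v: F(v) = exp(v**2 + 5).
Then F(3) - F(0) = (exp(14)) - (exp(5)) = -exp(5) + exp(14).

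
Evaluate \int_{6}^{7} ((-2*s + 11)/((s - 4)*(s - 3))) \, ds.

Factor the denominator: s**2 - 7*s + 12 = (s - 3)(s - 4).
Partial fractions: (-2*s + 11)/((s - 4)*(s - 3)) = -5/(s - 3) + 3/(s - 4).
An antiderivative is F(s) = 3*log(s - 4) - 5*log(s - 3).
Then F(7) - F(6) = (-10*log(2) + 3*log(3)) - (-5*log(3) + 3*log(2)) = -13*log(2) + 8*log(3).

-13*log(2) + 8*log(3)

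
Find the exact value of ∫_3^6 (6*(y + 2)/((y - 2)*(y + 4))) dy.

Factor the denominator: y**2 + 2*y - 8 = (y + 4)(y - 2).
Partial fractions: 6*(y + 2)/((y - 2)*(y + 4)) = 2/(y + 4) + 4/(y - 2).
An antiderivative is F(y) = 4*log(y - 2) + 2*log(y + 4).
Then F(6) - F(3) = (2*log(5) + 10*log(2)) - (log(49)) = -2*log(7) + 2*log(5) + 10*log(2).

-2*log(7) + 2*log(5) + 10*log(2)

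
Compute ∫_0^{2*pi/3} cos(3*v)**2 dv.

Use the identity cos^2(3*v) = (1 + cos(6*v))/2.
An antiderivative is F(v) = v/2 + sin(6*v)/12.
Then F(2*pi/3) - F(0) = (pi/3) - (0) = pi/3.

pi/3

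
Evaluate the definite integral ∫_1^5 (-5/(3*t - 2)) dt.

An antiderivative is F(t) = -5*log(3*t - 2)/3.
Then F(5) - F(1) = (-5*log(13)/3) - (0) = -5*log(13)/3.

-5*log(13)/3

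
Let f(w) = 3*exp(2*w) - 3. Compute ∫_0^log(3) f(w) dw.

12 - 3*log(3)

An antiderivative is F(w) = 3*exp(2*w)/2 - 3*w.
Then F(log(3)) - F(0) = (27/2 - log(27)) - (3/2) = 12 - 3*log(3).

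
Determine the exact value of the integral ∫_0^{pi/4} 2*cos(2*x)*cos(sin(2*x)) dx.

sin(1)

Let u = sin(2*x), so du = 2*cos(2*x) dx. When x = 0, u = 0; when x = pi/4, u = 1.
The integral becomes ∫ cos(u) du from 0 to 1, with antiderivative sin(u).
Back in x: F(x) = sin(sin(2*x)).
Then F(pi/4) - F(0) = (sin(1)) - (0) = sin(1).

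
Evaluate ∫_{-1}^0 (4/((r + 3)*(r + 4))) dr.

Factor the denominator: r**2 + 7*r + 12 = (r + 4)(r + 3).
Partial fractions: 4/((r + 3)*(r + 4)) = -4/(r + 4) + 4/(r + 3).
An antiderivative is F(r) = 4*log(r + 3) - 4*log(r + 4).
Then F(0) - F(-1) = (-8*log(2) + 4*log(3)) - (log(16/81)) = -12*log(2) + 8*log(3).

-12*log(2) + 8*log(3)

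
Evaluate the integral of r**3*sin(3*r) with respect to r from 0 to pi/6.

-2/27 + pi**2/108

Integrate by parts 3 times (u = r^3, dv = sin(3*r) dr).
An antiderivative is F(r) = -r**3*cos(3*r)/3 + r**2*sin(3*r)/3 + 2*r*cos(3*r)/9 - 2*sin(3*r)/27.
Then F(pi/6) - F(0) = (-2/27 + pi**2/108) - (0) = -2/27 + pi**2/108.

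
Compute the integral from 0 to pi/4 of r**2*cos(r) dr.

sqrt(2)*(-32 + pi**2 + 8*pi)/32

Integrate by parts twice (u = r^2, dv = cos(r) dr).
An antiderivative is F(r) = r**2*sin(r) + 2*r*cos(r) - 2*sin(r).
Then F(pi/4) - F(0) = (sqrt(2)*(-32 + pi**2 + 8*pi)/32) - (0) = sqrt(2)*(-32 + pi**2 + 8*pi)/32.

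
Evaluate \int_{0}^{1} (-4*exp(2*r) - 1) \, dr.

1 - 2*exp(2)

An antiderivative is F(r) = -2*exp(2*r) - r.
Then F(1) - F(0) = (-2*exp(2) - 1) - (-2) = 1 - 2*exp(2).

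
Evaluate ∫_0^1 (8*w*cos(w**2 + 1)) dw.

-4*sin(1) + 4*sin(2)

Let u = w**2 + 1, so du = 2*w dw. When w = 0, u = 1; when w = 1, u = 2.
The integral becomes 4·∫ cos(u) du from 1 to 2, with antiderivative 4*sin(u).
Back in w: F(w) = 4*sin(w**2 + 1).
Then F(1) - F(0) = (4*sin(2)) - (4*sin(1)) = -4*sin(1) + 4*sin(2).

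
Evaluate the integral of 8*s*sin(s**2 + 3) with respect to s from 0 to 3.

Let u = s**2 + 3, so du = 2*s ds. When s = 0, u = 3; when s = 3, u = 12.
The integral becomes 4·∫ sin(u) du from 3 to 12, with antiderivative -4*cos(u).
Back in s: F(s) = -4*cos(s**2 + 3).
Then F(3) - F(0) = (-4*cos(12)) - (-4*cos(3)) = 4*cos(3) - 4*cos(12).

4*cos(3) - 4*cos(12)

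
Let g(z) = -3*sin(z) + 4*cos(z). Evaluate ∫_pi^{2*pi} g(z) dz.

6

An antiderivative is F(z) = 4*sin(z) + 3*cos(z).
Then F(2*pi) - F(pi) = (3) - (-3) = 6.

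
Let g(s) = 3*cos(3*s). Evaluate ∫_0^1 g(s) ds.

Let u = 3*s, so du = 3 ds. When s = 0, u = 0; when s = 1, u = 3.
The integral becomes ∫ cos(u) du from 0 to 3, with antiderivative sin(u).
Back in s: F(s) = sin(3*s).
Then F(1) - F(0) = (sin(3)) - (0) = sin(3).

sin(3)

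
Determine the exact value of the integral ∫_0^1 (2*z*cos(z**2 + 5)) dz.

Let u = z**2 + 5, so du = 2*z dz. When z = 0, u = 5; when z = 1, u = 6.
The integral becomes ∫ cos(u) du from 5 to 6, with antiderivative sin(u).
Back in z: F(z) = sin(z**2 + 5).
Then F(1) - F(0) = (sin(6)) - (sin(5)) = sin(6) - sin(5).

sin(6) - sin(5)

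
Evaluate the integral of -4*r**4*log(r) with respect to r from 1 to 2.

Integrate by parts once (u = ln r, dv = -4*r**4 dr).
An antiderivative is F(r) = -4*r**5*(5*log(r) - 1)/25.
Then F(2) - F(1) = (128/25 - 128*log(2)/5) - (4/25) = 124/25 - 128*log(2)/5.

124/25 - 128*log(2)/5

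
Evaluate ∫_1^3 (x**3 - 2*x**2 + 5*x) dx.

68/3

By the power rule, an antiderivative is F(x) = x**4/4 - 2*x**3/3 + 5*x**2/2.
Then F(3) - F(1) = (99/4) - (25/12) = 68/3.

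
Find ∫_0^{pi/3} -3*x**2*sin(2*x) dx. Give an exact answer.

-sqrt(3)*pi/4 - pi**2/12 + 9/8

Integrate by parts twice (u = x^2, dv = -3*sin(2*x) dx).
An antiderivative is F(x) = 3*x**2*cos(2*x)/2 - 3*x*sin(2*x)/2 - 3*cos(2*x)/4.
Then F(pi/3) - F(0) = (-sqrt(3)*pi/4 - pi**2/12 + 3/8) - (-3/4) = -sqrt(3)*pi/4 - pi**2/12 + 9/8.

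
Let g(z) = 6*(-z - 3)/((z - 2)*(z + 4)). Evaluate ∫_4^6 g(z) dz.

Factor the denominator: z**2 + 2*z - 8 = (z + 4)(z - 2).
Partial fractions: 6*(-z - 3)/((z - 2)*(z + 4)) = -1/(z + 4) - 5/(z - 2).
An antiderivative is F(z) = -5*log(z - 2) - log(z + 4).
Then F(6) - F(4) = (-11*log(2) - log(5)) - (-8*log(2)) = -log(40).

-log(40)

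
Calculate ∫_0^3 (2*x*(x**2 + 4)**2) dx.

Let u = x**2 + 4, so du = 2*x dx. When x = 0, u = 4; when x = 3, u = 13.
The integral becomes ∫ u**2 du from 4 to 13, with antiderivative u**3/3.
Back in x: F(x) = (x**2 + 4)**3/3.
Then F(3) - F(0) = (2197/3) - (64/3) = 711.

711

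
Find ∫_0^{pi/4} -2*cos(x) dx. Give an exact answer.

An antiderivative is F(x) = -2*sin(x).
Then F(pi/4) - F(0) = (-sqrt(2)) - (0) = -sqrt(2).

-sqrt(2)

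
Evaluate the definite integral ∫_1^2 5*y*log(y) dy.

Integrate by parts once (u = ln y, dv = 5*y dy).
An antiderivative is F(y) = 5*y**2*(2*log(y) - 1)/4.
Then F(2) - F(1) = (-5 + 10*log(2)) - (-5/4) = -15/4 + 10*log(2).

-15/4 + 10*log(2)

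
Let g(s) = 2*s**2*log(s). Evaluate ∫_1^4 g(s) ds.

Integrate by parts once (u = ln s, dv = 2*s**2 ds).
An antiderivative is F(s) = 2*s**3*(3*log(s) - 1)/9.
Then F(4) - F(1) = (-128/9 + 256*log(2)/3) - (-2/9) = -14 + 256*log(2)/3.

-14 + 256*log(2)/3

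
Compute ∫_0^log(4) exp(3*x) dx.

21

Let u = exp(x), so du = exp(x) dx. When x = 0, u = 1; when x = log(4), u = 4.
The integral becomes ∫ u**2 du from 1 to 4, with antiderivative u**3/3.
Back in x: F(x) = exp(3*x)/3.
Then F(log(4)) - F(0) = (64/3) - (1/3) = 21.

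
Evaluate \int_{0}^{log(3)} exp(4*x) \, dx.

20

Let u = exp(x), so du = exp(x) dx. When x = 0, u = 1; when x = log(3), u = 3.
The integral becomes ∫ u**3 du from 1 to 3, with antiderivative u**4/4.
Back in x: F(x) = exp(4*x)/4.
Then F(log(3)) - F(0) = (81/4) - (1/4) = 20.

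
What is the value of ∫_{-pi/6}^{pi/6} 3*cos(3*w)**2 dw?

pi/2

Use the identity cos^2(3*w) = (1 + cos(6*w))/2.
An antiderivative is F(w) = 3*w/2 + sin(6*w)/4.
Then F(pi/6) - F(-pi/6) = (pi/4) - (-pi/4) = pi/2.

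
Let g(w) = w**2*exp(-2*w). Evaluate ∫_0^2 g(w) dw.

Integrate by parts twice (u = w^2, dv = exp(-2*w) dw).
An antiderivative is F(w) = (-2*w**2 - 2*w - 1)*exp(-2*w)/4.
Then F(2) - F(0) = (-13*exp(-4)/4) - (-1/4) = (-13 + exp(4))*exp(-4)/4.

(-13 + exp(4))*exp(-4)/4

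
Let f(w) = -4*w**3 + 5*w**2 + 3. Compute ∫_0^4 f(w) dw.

By the power rule, an antiderivative is F(w) = -w**4 + 5*w**3/3 + 3*w.
Then F(4) - F(0) = (-412/3) - (0) = -412/3.

-412/3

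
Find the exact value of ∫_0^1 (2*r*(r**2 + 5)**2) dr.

Let u = r**2 + 5, so du = 2*r dr. When r = 0, u = 5; when r = 1, u = 6.
The integral becomes ∫ u**2 du from 5 to 6, with antiderivative u**3/3.
Back in r: F(r) = (r**2 + 5)**3/3.
Then F(1) - F(0) = (72) - (125/3) = 91/3.

91/3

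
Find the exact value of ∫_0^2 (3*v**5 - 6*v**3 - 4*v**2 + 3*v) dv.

By the power rule, an antiderivative is F(v) = v**6/2 - 3*v**4/2 - 4*v**3/3 + 3*v**2/2.
Then F(2) - F(0) = (10/3) - (0) = 10/3.

10/3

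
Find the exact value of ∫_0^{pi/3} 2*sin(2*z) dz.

3/2

An antiderivative is F(z) = -cos(2*z).
Then F(pi/3) - F(0) = (1/2) - (-1) = 3/2.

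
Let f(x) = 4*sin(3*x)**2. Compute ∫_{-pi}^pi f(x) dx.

4*pi

Use the identity sin^2(3*x) = (1 - cos(6*x))/2.
An antiderivative is F(x) = 2*x - sin(6*x)/3.
Then F(pi) - F(-pi) = (2*pi) - (-2*pi) = 4*pi.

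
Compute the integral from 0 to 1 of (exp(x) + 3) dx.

2 + E

An antiderivative is F(x) = 3*x + exp(x).
Then F(1) - F(0) = (E + 3) - (1) = 2 + E.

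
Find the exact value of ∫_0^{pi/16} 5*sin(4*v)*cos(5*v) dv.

-20/9 + 5*sin(pi/16)/18 + 5*cos(pi/16)/2

Use the identity sin(4*v)cos(5*v) = [sin(9*v) + sin(-v)]/2.
An antiderivative is F(v) = 5*cos(v)/2 - 5*cos(9*v)/18.
Then F(pi/16) - F(0) = (5*sin(pi/16)/18 + 5*cos(pi/16)/2) - (20/9) = -20/9 + 5*sin(pi/16)/18 + 5*cos(pi/16)/2.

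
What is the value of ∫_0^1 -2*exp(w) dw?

An antiderivative is F(w) = -2*exp(w).
Then F(1) - F(0) = (-2*E) - (-2) = 2 - 2*E.

2 - 2*E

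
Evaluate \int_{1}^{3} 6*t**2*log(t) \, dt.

Integrate by parts once (u = ln t, dv = 6*t**2 dt).
An antiderivative is F(t) = 2*t**3*(3*log(t) - 1)/3.
Then F(3) - F(1) = (-18 + 54*log(3)) - (-2/3) = -52/3 + 54*log(3).

-52/3 + 54*log(3)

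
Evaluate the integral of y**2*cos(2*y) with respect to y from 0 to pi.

pi/2

Integrate by parts twice (u = y^2, dv = cos(2*y) dy).
An antiderivative is F(y) = y**2*sin(2*y)/2 + y*cos(2*y)/2 - sin(2*y)/4.
Then F(pi) - F(0) = (pi/2) - (0) = pi/2.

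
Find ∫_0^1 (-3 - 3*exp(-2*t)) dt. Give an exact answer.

-9/2 + 3*exp(-2)/2

An antiderivative is F(t) = -3*t + 3*exp(-2*t)/2.
Then F(1) - F(0) = (-3 + 3*exp(-2)/2) - (3/2) = -9/2 + 3*exp(-2)/2.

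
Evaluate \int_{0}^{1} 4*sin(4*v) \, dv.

Let u = 4*v, so du = 4 dv. When v = 0, u = 0; when v = 1, u = 4.
The integral becomes ∫ sin(u) du from 0 to 4, with antiderivative -cos(u).
Back in v: F(v) = -cos(4*v).
Then F(1) - F(0) = (-cos(4)) - (-1) = 1 - cos(4).

1 - cos(4)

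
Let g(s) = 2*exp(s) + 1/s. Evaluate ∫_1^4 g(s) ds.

An antiderivative is F(s) = 2*exp(s) + log(s).
Then F(4) - F(1) = (log(4) + 2*exp(4)) - (2*exp(1)) = -2*exp(1) + 2*log(2) + 2*exp(4).

-2*exp(1) + 2*log(2) + 2*exp(4)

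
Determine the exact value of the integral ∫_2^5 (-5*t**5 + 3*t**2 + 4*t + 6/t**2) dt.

By the power rule, an antiderivative is F(t) = -5*t**6/6 + t**3 + 2*t**2 - 6/t.
Then F(5) - F(2) = (-385411/30) - (-121/3) = -128067/10.

-128067/10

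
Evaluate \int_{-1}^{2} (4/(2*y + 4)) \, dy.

log(16)

An antiderivative is F(y) = 2*log(2*y + 4).
Then F(2) - F(-1) = (log(64)) - (log(4)) = log(16).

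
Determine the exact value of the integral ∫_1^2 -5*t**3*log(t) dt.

Integrate by parts once (u = ln t, dv = -5*t**3 dt).
An antiderivative is F(t) = -5*t**4*(4*log(t) - 1)/16.
Then F(2) - F(1) = (5 - 20*log(2)) - (5/16) = 75/16 - 20*log(2).

75/16 - 20*log(2)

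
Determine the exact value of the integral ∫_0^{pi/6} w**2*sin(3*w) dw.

Integrate by parts twice (u = w^2, dv = sin(3*w) dw).
An antiderivative is F(w) = -w**2*cos(3*w)/3 + 2*w*sin(3*w)/9 + 2*cos(3*w)/27.
Then F(pi/6) - F(0) = (pi/27) - (2/27) = -2/27 + pi/27.

-2/27 + pi/27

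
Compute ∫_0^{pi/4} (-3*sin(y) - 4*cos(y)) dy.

-3 - sqrt(2)/2

An antiderivative is F(y) = -4*sin(y) + 3*cos(y).
Then F(pi/4) - F(0) = (-sqrt(2)/2) - (3) = -3 - sqrt(2)/2.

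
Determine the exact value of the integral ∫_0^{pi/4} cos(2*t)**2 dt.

Use the identity cos^2(2*t) = (1 + cos(4*t))/2.
An antiderivative is F(t) = t/2 + sin(4*t)/8.
Then F(pi/4) - F(0) = (pi/8) - (0) = pi/8.

pi/8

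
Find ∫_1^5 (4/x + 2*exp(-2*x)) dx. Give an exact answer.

An antiderivative is F(x) = 4*log(x) - exp(-2*x).
Then F(5) - F(1) = (-exp(-10) + 4*log(5)) - (-exp(-2)) = -exp(-10) + exp(-2) + 4*log(5).

-exp(-10) + exp(-2) + 4*log(5)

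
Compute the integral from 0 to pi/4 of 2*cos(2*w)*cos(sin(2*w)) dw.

Let u = sin(2*w), so du = 2*cos(2*w) dw. When w = 0, u = 0; when w = pi/4, u = 1.
The integral becomes ∫ cos(u) du from 0 to 1, with antiderivative sin(u).
Back in w: F(w) = sin(sin(2*w)).
Then F(pi/4) - F(0) = (sin(1)) - (0) = sin(1).

sin(1)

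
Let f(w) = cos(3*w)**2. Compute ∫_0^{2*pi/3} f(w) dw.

Use the identity cos^2(3*w) = (1 + cos(6*w))/2.
An antiderivative is F(w) = w/2 + sin(6*w)/12.
Then F(2*pi/3) - F(0) = (pi/3) - (0) = pi/3.

pi/3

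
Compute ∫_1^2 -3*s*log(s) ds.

Integrate by parts once (u = ln s, dv = -3*s ds).
An antiderivative is F(s) = -3*s**2*(2*log(s) - 1)/4.
Then F(2) - F(1) = (3 - log(64)) - (3/4) = 9/4 - log(64).

9/4 - log(64)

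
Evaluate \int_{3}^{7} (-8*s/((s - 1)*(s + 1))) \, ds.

Factor the denominator: s**2 - 1 = (s + 1)(s - 1).
Partial fractions: -8*s/((s - 1)*(s + 1)) = -4/(s + 1) - 4/(s - 1).
An antiderivative is F(s) = -4*log(s - 1) - 4*log(s + 1).
Then F(7) - F(3) = (-16*log(2) - 4*log(3)) - (-12*log(2)) = -4*log(3) - 4*log(2).

-4*log(3) - 4*log(2)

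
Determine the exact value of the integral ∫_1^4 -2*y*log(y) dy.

Integrate by parts once (u = ln y, dv = -2*y dy).
An antiderivative is F(y) = -y**2*(2*log(y) - 1)/2.
Then F(4) - F(1) = (8 - 32*log(2)) - (1/2) = 15/2 - 32*log(2).

15/2 - 32*log(2)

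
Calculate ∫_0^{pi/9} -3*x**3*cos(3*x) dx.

-1/9 - pi**2/162 - sqrt(3)*pi**3/1458 + sqrt(3)*pi/27

Integrate by parts 3 times (u = x^3, dv = -3*cos(3*x) dx).
An antiderivative is F(x) = -x**3*sin(3*x) - x**2*cos(3*x) + 2*x*sin(3*x)/3 + 2*cos(3*x)/9.
Then F(pi/9) - F(0) = (-pi**2/162 - sqrt(3)*pi**3/1458 + 1/9 + sqrt(3)*pi/27) - (2/9) = -1/9 - pi**2/162 - sqrt(3)*pi**3/1458 + sqrt(3)*pi/27.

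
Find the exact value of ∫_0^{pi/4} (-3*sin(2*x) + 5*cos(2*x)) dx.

An antiderivative is F(x) = 5*sin(2*x)/2 + 3*cos(2*x)/2.
Then F(pi/4) - F(0) = (5/2) - (3/2) = 1.

1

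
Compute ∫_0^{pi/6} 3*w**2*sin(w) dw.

Integrate by parts twice (u = w^2, dv = 3*sin(w) dw).
An antiderivative is F(w) = -3*w**2*cos(w) + 6*w*sin(w) + 6*cos(w).
Then F(pi/6) - F(0) = (-sqrt(3)*pi**2/24 + pi/2 + 3*sqrt(3)) - (6) = -6 - sqrt(3)*pi**2/24 + pi/2 + 3*sqrt(3).

-6 - sqrt(3)*pi**2/24 + pi/2 + 3*sqrt(3)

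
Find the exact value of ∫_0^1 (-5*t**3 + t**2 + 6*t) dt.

25/12

By the power rule, an antiderivative is F(t) = -5*t**4/4 + t**3/3 + 3*t**2.
Then F(1) - F(0) = (25/12) - (0) = 25/12.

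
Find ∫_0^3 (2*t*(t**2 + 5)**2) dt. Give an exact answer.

Let u = t**2 + 5, so du = 2*t dt. When t = 0, u = 5; when t = 3, u = 14.
The integral becomes ∫ u**2 du from 5 to 14, with antiderivative u**3/3.
Back in t: F(t) = (t**2 + 5)**3/3.
Then F(3) - F(0) = (2744/3) - (125/3) = 873.

873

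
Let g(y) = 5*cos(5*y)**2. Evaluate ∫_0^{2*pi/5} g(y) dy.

Use the identity cos^2(5*y) = (1 + cos(10*y))/2.
An antiderivative is F(y) = 5*y/2 + sin(10*y)/4.
Then F(2*pi/5) - F(0) = (pi) - (0) = pi.

pi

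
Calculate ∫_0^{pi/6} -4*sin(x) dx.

An antiderivative is F(x) = 4*cos(x).
Then F(pi/6) - F(0) = (2*sqrt(3)) - (4) = -4 + 2*sqrt(3).

-4 + 2*sqrt(3)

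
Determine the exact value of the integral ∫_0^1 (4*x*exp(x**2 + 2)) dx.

-2*(1 - exp(1))*exp(2)

Let u = x**2 + 2, so du = 2*x dx. When x = 0, u = 2; when x = 1, u = 3.
The integral becomes 2·∫ exp(u) du from 2 to 3, with antiderivative 2*exp(u).
Back in x: F(x) = 2*exp(x**2 + 2).
Then F(1) - F(0) = (2*exp(3)) - (2*exp(2)) = -2*(1 - exp(1))*exp(2).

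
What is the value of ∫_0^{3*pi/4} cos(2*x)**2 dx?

3*pi/8

Use the identity cos^2(2*x) = (1 + cos(4*x))/2.
An antiderivative is F(x) = x/2 + sin(4*x)/8.
Then F(3*pi/4) - F(0) = (3*pi/8) - (0) = 3*pi/8.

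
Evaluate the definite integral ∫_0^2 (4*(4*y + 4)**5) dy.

1490944/3

Let u = 4*y + 4, so du = 4 dy. When y = 0, u = 4; when y = 2, u = 12.
The integral becomes ∫ u**5 du from 4 to 12, with antiderivative u**6/6.
Back in y: F(y) = (4*y + 4)**6/6.
Then F(2) - F(0) = (497664) - (2048/3) = 1490944/3.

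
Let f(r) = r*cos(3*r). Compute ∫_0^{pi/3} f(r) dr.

-2/9

Integrate by parts once (u = r, dv = cos(3*r) dr).
An antiderivative is F(r) = r*sin(3*r)/3 + cos(3*r)/9.
Then F(pi/3) - F(0) = (-1/9) - (1/9) = -2/9.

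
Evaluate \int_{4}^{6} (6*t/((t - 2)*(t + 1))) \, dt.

Factor the denominator: t**2 - t - 2 = (t + 1)(t - 2).
Partial fractions: 6*t/((t - 2)*(t + 1)) = 2/(t + 1) + 4/(t - 2).
An antiderivative is F(t) = 4*log(t - 2) + 2*log(t + 1).
Then F(6) - F(4) = (2*log(7) + 8*log(2)) - (4*log(2) + 2*log(5)) = -2*log(5) + 4*log(2) + 2*log(7).

-2*log(5) + 4*log(2) + 2*log(7)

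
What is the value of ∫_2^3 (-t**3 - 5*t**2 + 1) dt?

By the power rule, an antiderivative is F(t) = -t**4/4 - 5*t**3/3 + t.
Then F(3) - F(2) = (-249/4) - (-46/3) = -563/12.

-563/12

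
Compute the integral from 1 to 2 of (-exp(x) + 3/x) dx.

An antiderivative is F(x) = -exp(x) + 3*log(x).
Then F(2) - F(1) = (-exp(2) + log(8)) - (-exp(1)) = -exp(2) + log(8) + exp(1).

-exp(2) + log(8) + exp(1)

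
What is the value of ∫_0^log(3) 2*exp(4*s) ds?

40

Let u = exp(s), so du = exp(s) ds. When s = 0, u = 1; when s = log(3), u = 3.
The integral becomes 2·∫ u**3 du from 1 to 3, with antiderivative u**4/2.
Back in s: F(s) = exp(4*s)/2.
Then F(log(3)) - F(0) = (81/2) - (1/2) = 40.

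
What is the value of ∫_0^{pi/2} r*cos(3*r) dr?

-pi/6 - 1/9

Integrate by parts once (u = r, dv = cos(3*r) dr).
An antiderivative is F(r) = r*sin(3*r)/3 + cos(3*r)/9.
Then F(pi/2) - F(0) = (-pi/6) - (1/9) = -pi/6 - 1/9.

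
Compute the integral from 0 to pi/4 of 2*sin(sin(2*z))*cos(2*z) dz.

1 - cos(1)

Let u = sin(2*z), so du = 2*cos(2*z) dz. When z = 0, u = 0; when z = pi/4, u = 1.
The integral becomes ∫ sin(u) du from 0 to 1, with antiderivative -cos(u).
Back in z: F(z) = -cos(sin(2*z)).
Then F(pi/4) - F(0) = (-cos(1)) - (-1) = 1 - cos(1).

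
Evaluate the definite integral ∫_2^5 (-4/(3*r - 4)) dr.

An antiderivative is F(r) = -4*log(3*r - 4)/3.
Then F(5) - F(2) = (-4*log(11)/3) - (-4*log(2)/3) = -4*log(11)/3 + 4*log(2)/3.

-4*log(11)/3 + 4*log(2)/3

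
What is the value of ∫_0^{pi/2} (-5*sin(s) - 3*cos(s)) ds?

An antiderivative is F(s) = -3*sin(s) + 5*cos(s).
Then F(pi/2) - F(0) = (-3) - (5) = -8.

-8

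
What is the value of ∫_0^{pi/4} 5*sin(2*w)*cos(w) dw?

Use the identity sin(2*w)cos(w) = [sin(3*w) + sin(w)]/2.
An antiderivative is F(w) = -5*cos(w)/2 - 5*cos(3*w)/6.
Then F(pi/4) - F(0) = (-5*sqrt(2)/6) - (-10/3) = 10/3 - 5*sqrt(2)/6.

10/3 - 5*sqrt(2)/6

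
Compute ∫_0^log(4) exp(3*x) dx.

21

Let u = exp(x), so du = exp(x) dx. When x = 0, u = 1; when x = log(4), u = 4.
The integral becomes ∫ u**2 du from 1 to 4, with antiderivative u**3/3.
Back in x: F(x) = exp(3*x)/3.
Then F(log(4)) - F(0) = (64/3) - (1/3) = 21.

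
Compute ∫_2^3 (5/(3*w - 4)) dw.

-5*log(2)/3 + 5*log(5)/3

An antiderivative is F(w) = 5*log(3*w - 4)/3.
Then F(3) - F(2) = (5*log(5)/3) - (5*log(2)/3) = -5*log(2)/3 + 5*log(5)/3.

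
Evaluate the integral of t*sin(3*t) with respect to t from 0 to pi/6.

Integrate by parts once (u = t, dv = sin(3*t) dt).
An antiderivative is F(t) = -t*cos(3*t)/3 + sin(3*t)/9.
Then F(pi/6) - F(0) = (1/9) - (0) = 1/9.

1/9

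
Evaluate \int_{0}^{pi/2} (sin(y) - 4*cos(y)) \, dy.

-3

An antiderivative is F(y) = -4*sin(y) - cos(y).
Then F(pi/2) - F(0) = (-4) - (-1) = -3.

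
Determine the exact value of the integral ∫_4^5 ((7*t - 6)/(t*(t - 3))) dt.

Factor the denominator: t**2 - 3*t = t(t - 3).
Partial fractions: (7*t - 6)/(t*(t - 3)) = 2/t + 5/(t - 3).
An antiderivative is F(t) = 2*log(t) + 5*log(t - 3).
Then F(5) - F(4) = (2*log(5) + 5*log(2)) - (log(16)) = log(50).

log(50)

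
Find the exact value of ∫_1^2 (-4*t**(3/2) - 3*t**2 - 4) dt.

By the power rule, an antiderivative is F(t) = -8*t**(5/2)/5 - t**3 - 4*t.
Then F(2) - F(1) = (-16 - 32*sqrt(2)/5) - (-33/5) = -47/5 - 32*sqrt(2)/5.

-47/5 - 32*sqrt(2)/5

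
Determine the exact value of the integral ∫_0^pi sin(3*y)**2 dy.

Use the identity sin^2(3*y) = (1 - cos(6*y))/2.
An antiderivative is F(y) = y/2 - sin(6*y)/12.
Then F(pi) - F(0) = (pi/2) - (0) = pi/2.

pi/2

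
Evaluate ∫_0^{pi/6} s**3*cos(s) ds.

Integrate by parts 3 times (u = s^3, dv = cos(s) ds).
An antiderivative is F(s) = s**3*sin(s) + 3*s**2*cos(s) - 6*s*sin(s) - 6*cos(s).
Then F(pi/6) - F(0) = (-3*sqrt(3) - pi/2 + pi**3/432 + sqrt(3)*pi**2/24) - (-6) = -3*sqrt(3) - pi/2 + pi**3/432 + sqrt(3)*pi**2/24 + 6.

-3*sqrt(3) - pi/2 + pi**3/432 + sqrt(3)*pi**2/24 + 6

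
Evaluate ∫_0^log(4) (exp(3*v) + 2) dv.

log(16) + 21

An antiderivative is F(v) = exp(3*v)/3 + 2*v.
Then F(log(4)) - F(0) = (log(16) + 64/3) - (1/3) = log(16) + 21.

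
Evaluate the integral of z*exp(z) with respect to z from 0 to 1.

Integrate by parts once (u = z, dv = exp(z) dz).
An antiderivative is F(z) = (z - 1)*exp(z).
Then F(1) - F(0) = (0) - (-1) = 1.

1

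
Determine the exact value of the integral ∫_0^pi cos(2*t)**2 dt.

pi/2

Use the identity cos^2(2*t) = (1 + cos(4*t))/2.
An antiderivative is F(t) = t/2 + sin(4*t)/8.
Then F(pi) - F(0) = (pi/2) - (0) = pi/2.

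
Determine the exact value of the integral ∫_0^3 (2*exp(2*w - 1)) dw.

-(1 - exp(6))*exp(-1)

Let u = 2*w - 1, so du = 2 dw. When w = 0, u = -1; when w = 3, u = 5.
The integral becomes ∫ exp(u) du from -1 to 5, with antiderivative exp(u).
Back in w: F(w) = exp(2*w - 1).
Then F(3) - F(0) = (exp(5)) - (exp(-1)) = -(1 - exp(6))*exp(-1).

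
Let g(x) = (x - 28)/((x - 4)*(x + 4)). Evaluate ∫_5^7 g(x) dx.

-11*log(3) + 4*log(11)

Factor the denominator: x**2 - 16 = (x + 4)(x - 4).
Partial fractions: (x - 28)/((x - 4)*(x + 4)) = 4/(x + 4) - 3/(x - 4).
An antiderivative is F(x) = -3*log(x - 4) + 4*log(x + 4).
Then F(7) - F(5) = (-3*log(3) + 4*log(11)) - (8*log(3)) = -11*log(3) + 4*log(11).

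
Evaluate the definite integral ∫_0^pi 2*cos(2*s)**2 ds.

Use the identity cos^2(2*s) = (1 + cos(4*s))/2.
An antiderivative is F(s) = s + sin(4*s)/4.
Then F(pi) - F(0) = (pi) - (0) = pi.

pi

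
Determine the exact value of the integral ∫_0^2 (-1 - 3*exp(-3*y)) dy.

-3 + exp(-6)

An antiderivative is F(y) = -y + exp(-3*y).
Then F(2) - F(0) = (-2 + exp(-6)) - (1) = -3 + exp(-6).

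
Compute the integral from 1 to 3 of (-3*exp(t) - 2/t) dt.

-3*exp(3) - log(9) + 3*exp(1)

An antiderivative is F(t) = -3*exp(t) - 2*log(t).
Then F(3) - F(1) = (-3*exp(3) - log(9)) - (-3*exp(1)) = -3*exp(3) - log(9) + 3*exp(1).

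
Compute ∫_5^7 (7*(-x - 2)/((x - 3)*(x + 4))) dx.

-2*log(11) - 5*log(2) + 4*log(3)

Factor the denominator: x**2 + x - 12 = (x + 4)(x - 3).
Partial fractions: 7*(-x - 2)/((x - 3)*(x + 4)) = -2/(x + 4) - 5/(x - 3).
An antiderivative is F(x) = -5*log(x - 3) - 2*log(x + 4).
Then F(7) - F(5) = (-10*log(2) - 2*log(11)) - (-4*log(3) - 5*log(2)) = -2*log(11) - 5*log(2) + 4*log(3).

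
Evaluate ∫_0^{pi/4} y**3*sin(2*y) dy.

Integrate by parts 3 times (u = y^3, dv = sin(2*y) dy).
An antiderivative is F(y) = -y**3*cos(2*y)/2 + 3*y**2*sin(2*y)/4 + 3*y*cos(2*y)/4 - 3*sin(2*y)/8.
Then F(pi/4) - F(0) = (-3/8 + 3*pi**2/64) - (0) = -3/8 + 3*pi**2/64.

-3/8 + 3*pi**2/64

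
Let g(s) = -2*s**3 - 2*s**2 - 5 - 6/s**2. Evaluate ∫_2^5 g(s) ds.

-3993/10

By the power rule, an antiderivative is F(s) = -s**4/2 - 2*s**3/3 - 5*s + 6/s.
Then F(5) - F(2) = (-12589/30) - (-61/3) = -3993/10.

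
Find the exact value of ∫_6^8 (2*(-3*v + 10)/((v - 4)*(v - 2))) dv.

log(4/81)

Factor the denominator: v**2 - 6*v + 8 = (v - 2)(v - 4).
Partial fractions: 2*(-3*v + 10)/((v - 4)*(v - 2)) = -4/(v - 2) - 2/(v - 4).
An antiderivative is F(v) = -2*log(v - 4) - 4*log(v - 2).
Then F(8) - F(6) = (-8*log(2) - 4*log(3)) - (-10*log(2)) = log(4/81).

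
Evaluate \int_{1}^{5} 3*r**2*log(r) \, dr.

Integrate by parts once (u = ln r, dv = 3*r**2 dr).
An antiderivative is F(r) = r**3*(3*log(r) - 1)/3.
Then F(5) - F(1) = (-125/3 + 125*log(5)) - (-1/3) = -124/3 + 125*log(5).

-124/3 + 125*log(5)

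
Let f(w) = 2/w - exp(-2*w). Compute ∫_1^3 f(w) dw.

(-exp(4) + 1 + 4*exp(6)*log(3))*exp(-6)/2

An antiderivative is F(w) = 2*log(w) + exp(-2*w)/2.
Then F(3) - F(1) = (exp(-6)/2 + 2*log(3)) - (exp(-2)/2) = (-exp(4) + 1 + 4*exp(6)*log(3))*exp(-6)/2.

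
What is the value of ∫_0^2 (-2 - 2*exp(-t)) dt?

An antiderivative is F(t) = -2*t + 2*exp(-t).
Then F(2) - F(0) = (-4 + 2*exp(-2)) - (2) = -6 + 2*exp(-2).

-6 + 2*exp(-2)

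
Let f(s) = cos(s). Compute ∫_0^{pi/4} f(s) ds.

sqrt(2)/2

An antiderivative is F(s) = sin(s).
Then F(pi/4) - F(0) = (sqrt(2)/2) - (0) = sqrt(2)/2.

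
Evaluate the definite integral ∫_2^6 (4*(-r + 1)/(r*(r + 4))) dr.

-5*log(5) + 6*log(3)

Factor the denominator: r**2 + 4*r = (r + 4)r.
Partial fractions: 4*(-r + 1)/(r*(r + 4)) = -5/(r + 4) + 1/r.
An antiderivative is F(r) = log(r) - 5*log(r + 4).
Then F(6) - F(2) = (-5*log(5) - 4*log(2) + log(3)) - (-5*log(3) - 4*log(2)) = -5*log(5) + 6*log(3).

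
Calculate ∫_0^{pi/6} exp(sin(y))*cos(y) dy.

-1 + exp(1/2)

Let u = sin(y), so du = cos(y) dy. When y = 0, u = 0; when y = pi/6, u = 1/2.
The integral becomes ∫ exp(u) du from 0 to 1/2, with antiderivative exp(u).
Back in y: F(y) = exp(sin(y)).
Then F(pi/6) - F(0) = (exp(1/2)) - (1) = -1 + exp(1/2).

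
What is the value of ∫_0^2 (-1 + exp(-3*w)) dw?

-5/3 - exp(-6)/3

An antiderivative is F(w) = -w - exp(-3*w)/3.
Then F(2) - F(0) = (-2 - exp(-6)/3) - (-1/3) = -5/3 - exp(-6)/3.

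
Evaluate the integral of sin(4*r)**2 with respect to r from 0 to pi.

Use the identity sin^2(4*r) = (1 - cos(8*r))/2.
An antiderivative is F(r) = r/2 - sin(8*r)/16.
Then F(pi) - F(0) = (pi/2) - (0) = pi/2.

pi/2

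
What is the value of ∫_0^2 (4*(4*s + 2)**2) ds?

Let u = 4*s + 2, so du = 4 ds. When s = 0, u = 2; when s = 2, u = 10.
The integral becomes ∫ u**2 du from 2 to 10, with antiderivative u**3/3.
Back in s: F(s) = (4*s + 2)**3/3.
Then F(2) - F(0) = (1000/3) - (8/3) = 992/3.

992/3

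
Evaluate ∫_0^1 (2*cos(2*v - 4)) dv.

Let u = 2*v - 4, so du = 2 dv. When v = 0, u = -4; when v = 1, u = -2.
The integral becomes ∫ cos(u) du from -4 to -2, with antiderivative sin(u).
Back in v: F(v) = sin(2*v - 4).
Then F(1) - F(0) = (-sin(2)) - (-sin(4)) = -sin(2) + sin(4).

-sin(2) + sin(4)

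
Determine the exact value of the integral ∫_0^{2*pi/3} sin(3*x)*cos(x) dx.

Use the identity sin(3*x)cos(x) = [sin(4*x) + sin(2*x)]/2.
An antiderivative is F(x) = -cos(2*x)/4 - cos(4*x)/8.
Then F(2*pi/3) - F(0) = (3/16) - (-3/8) = 9/16.

9/16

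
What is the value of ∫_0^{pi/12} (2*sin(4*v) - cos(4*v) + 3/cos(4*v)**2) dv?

An antiderivative is F(v) = -sin(4*v)/4 - cos(4*v)/2 + 3*tan(4*v)/4.
Then F(pi/12) - F(0) = (-1/4 + 5*sqrt(3)/8) - (-1/2) = 1/4 + 5*sqrt(3)/8.

1/4 + 5*sqrt(3)/8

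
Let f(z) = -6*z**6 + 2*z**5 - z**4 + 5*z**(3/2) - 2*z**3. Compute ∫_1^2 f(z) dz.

By the power rule, an antiderivative is F(z) = -6*z**7/7 + z**6/3 + 2*z**(5/2) - z**5/5 - z**4/2.
Then F(2) - F(1) = (-10792/105 + 8*sqrt(2)) - (163/210) = -7249/70 + 8*sqrt(2).

-7249/70 + 8*sqrt(2)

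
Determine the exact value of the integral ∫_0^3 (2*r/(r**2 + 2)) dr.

log(11/2)

Let u = r**2 + 2, so du = 2*r dr. When r = 0, u = 2; when r = 3, u = 11.
The integral becomes ∫ 1/u du from 2 to 11, with antiderivative log(u).
Back in r: F(r) = log(r**2 + 2).
Then F(3) - F(0) = (log(11)) - (log(2)) = log(11/2).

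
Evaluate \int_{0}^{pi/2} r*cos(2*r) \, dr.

Integrate by parts once (u = r, dv = cos(2*r) dr).
An antiderivative is F(r) = r*sin(2*r)/2 + cos(2*r)/4.
Then F(pi/2) - F(0) = (-1/4) - (1/4) = -1/2.

-1/2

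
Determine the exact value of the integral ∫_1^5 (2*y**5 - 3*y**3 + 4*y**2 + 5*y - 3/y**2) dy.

By the power rule, an antiderivative is F(y) = y**6/3 - 3*y**4/4 + 4*y**3/3 + 5*y**2/2 + 3/y.
Then F(5) - F(1) = (99387/20) - (77/12) = 74444/15.

74444/15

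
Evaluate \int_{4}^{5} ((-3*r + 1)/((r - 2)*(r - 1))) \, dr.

-7*log(3) + 9*log(2)

Factor the denominator: r**2 - 3*r + 2 = (r - 1)(r - 2).
Partial fractions: (-3*r + 1)/((r - 2)*(r - 1)) = 2/(r - 1) - 5/(r - 2).
An antiderivative is F(r) = -5*log(r - 2) + 2*log(r - 1).
Then F(5) - F(4) = (-5*log(3) + 4*log(2)) - (log(9/32)) = -7*log(3) + 9*log(2).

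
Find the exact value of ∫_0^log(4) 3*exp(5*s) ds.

Let u = exp(s), so du = exp(s) ds. When s = 0, u = 1; when s = log(4), u = 4.
The integral becomes 3·∫ u**4 du from 1 to 4, with antiderivative 3*u**5/5.
Back in s: F(s) = 3*exp(5*s)/5.
Then F(log(4)) - F(0) = (3072/5) - (3/5) = 3069/5.

3069/5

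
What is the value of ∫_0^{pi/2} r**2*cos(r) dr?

-2 + pi**2/4

Integrate by parts twice (u = r^2, dv = cos(r) dr).
An antiderivative is F(r) = r**2*sin(r) + 2*r*cos(r) - 2*sin(r).
Then F(pi/2) - F(0) = (-2 + pi**2/4) - (0) = -2 + pi**2/4.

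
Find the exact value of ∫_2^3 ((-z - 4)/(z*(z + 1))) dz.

-7*log(3) + 10*log(2)

Factor the denominator: z**2 + z = (z + 1)z.
Partial fractions: (-z - 4)/(z*(z + 1)) = 3/(z + 1) - 4/z.
An antiderivative is F(z) = -4*log(z) + 3*log(z + 1).
Then F(3) - F(2) = (log(64/81)) - (log(27/16)) = -7*log(3) + 10*log(2).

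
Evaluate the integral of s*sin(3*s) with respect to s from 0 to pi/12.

Integrate by parts once (u = s, dv = sin(3*s) ds).
An antiderivative is F(s) = -s*cos(3*s)/3 + sin(3*s)/9.
Then F(pi/12) - F(0) = (sqrt(2)*(4 - pi)/72) - (0) = sqrt(2)*(4 - pi)/72.

sqrt(2)*(4 - pi)/72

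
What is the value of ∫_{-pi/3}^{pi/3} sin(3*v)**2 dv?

pi/3

Use the identity sin^2(3*v) = (1 - cos(6*v))/2.
An antiderivative is F(v) = v/2 - sin(6*v)/12.
Then F(pi/3) - F(-pi/3) = (pi/6) - (-pi/6) = pi/3.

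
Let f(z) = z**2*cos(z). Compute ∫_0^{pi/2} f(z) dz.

Integrate by parts twice (u = z^2, dv = cos(z) dz).
An antiderivative is F(z) = z**2*sin(z) + 2*z*cos(z) - 2*sin(z).
Then F(pi/2) - F(0) = (-2 + pi**2/4) - (0) = -2 + pi**2/4.

-2 + pi**2/4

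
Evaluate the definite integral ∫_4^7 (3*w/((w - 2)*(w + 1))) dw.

log(10)

Factor the denominator: w**2 - w - 2 = (w + 1)(w - 2).
Partial fractions: 3*w/((w - 2)*(w + 1)) = 1/(w + 1) + 2/(w - 2).
An antiderivative is F(w) = 2*log(w - 2) + log(w + 1).
Then F(7) - F(4) = (3*log(2) + 2*log(5)) - (log(20)) = log(10).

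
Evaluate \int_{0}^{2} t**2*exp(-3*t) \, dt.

Integrate by parts twice (u = t^2, dv = exp(-3*t) dt).
An antiderivative is F(t) = (-9*t**2 - 6*t - 2)*exp(-3*t)/27.
Then F(2) - F(0) = (-50*exp(-6)/27) - (-2/27) = 2/27 - 50*exp(-6)/27.

2/27 - 50*exp(-6)/27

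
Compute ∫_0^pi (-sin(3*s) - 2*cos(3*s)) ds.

-2/3

An antiderivative is F(s) = -2*sin(3*s)/3 + cos(3*s)/3.
Then F(pi) - F(0) = (-1/3) - (1/3) = -2/3.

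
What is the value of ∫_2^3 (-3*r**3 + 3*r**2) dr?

-119/4

By the power rule, an antiderivative is F(r) = -3*r**4/4 + r**3.
Then F(3) - F(2) = (-135/4) - (-4) = -119/4.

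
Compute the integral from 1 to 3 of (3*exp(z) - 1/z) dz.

-3*exp(1) - log(3) + 3*exp(3)

An antiderivative is F(z) = 3*exp(z) - log(z).
Then F(3) - F(1) = (-log(3) + 3*exp(3)) - (3*exp(1)) = -3*exp(1) - log(3) + 3*exp(3).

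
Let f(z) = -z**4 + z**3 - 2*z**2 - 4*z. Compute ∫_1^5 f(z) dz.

By the power rule, an antiderivative is F(z) = -z**5/5 + z**4/4 - 2*z**3/3 - 2*z**2.
Then F(5) - F(1) = (-7225/12) - (-157/60) = -8992/15.

-8992/15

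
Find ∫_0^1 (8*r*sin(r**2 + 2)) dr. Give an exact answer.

Let u = r**2 + 2, so du = 2*r dr. When r = 0, u = 2; when r = 1, u = 3.
The integral becomes 4·∫ sin(u) du from 2 to 3, with antiderivative -4*cos(u).
Back in r: F(r) = -4*cos(r**2 + 2).
Then F(1) - F(0) = (-4*cos(3)) - (-4*cos(2)) = 4*cos(2) - 4*cos(3).

4*cos(2) - 4*cos(3)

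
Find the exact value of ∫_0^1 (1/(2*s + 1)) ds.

An antiderivative is F(s) = log(2*s + 1)/2.
Then F(1) - F(0) = (log(3)/2) - (0) = log(3)/2.

log(3)/2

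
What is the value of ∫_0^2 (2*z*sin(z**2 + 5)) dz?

Let u = z**2 + 5, so du = 2*z dz. When z = 0, u = 5; when z = 2, u = 9.
The integral becomes ∫ sin(u) du from 5 to 9, with antiderivative -cos(u).
Back in z: F(z) = -cos(z**2 + 5).
Then F(2) - F(0) = (-cos(9)) - (-cos(5)) = cos(5) - cos(9).

cos(5) - cos(9)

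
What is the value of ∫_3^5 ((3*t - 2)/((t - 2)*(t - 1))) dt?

Factor the denominator: t**2 - 3*t + 2 = (t - 1)(t - 2).
Partial fractions: (3*t - 2)/((t - 2)*(t - 1)) = -1/(t - 1) + 4/(t - 2).
An antiderivative is F(t) = 4*log(t - 2) - log(t - 1).
Then F(5) - F(3) = (log(81/4)) - (-log(2)) = log(81/2).

log(81/2)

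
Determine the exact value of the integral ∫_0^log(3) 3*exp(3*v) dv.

Let u = exp(v), so du = exp(v) dv. When v = 0, u = 1; when v = log(3), u = 3.
The integral becomes 3·∫ u**2 du from 1 to 3, with antiderivative u**3.
Back in v: F(v) = exp(3*v).
Then F(log(3)) - F(0) = (27) - (1) = 26.

26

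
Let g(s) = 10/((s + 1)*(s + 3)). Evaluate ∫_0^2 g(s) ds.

-5*log(5) + 10*log(3)

Factor the denominator: s**2 + 4*s + 3 = (s + 3)(s + 1).
Partial fractions: 10/((s + 1)*(s + 3)) = -5/(s + 3) + 5/(s + 1).
An antiderivative is F(s) = 5*log(s + 1) - 5*log(s + 3).
Then F(2) - F(0) = (-5*log(5) + 5*log(3)) - (-5*log(3)) = -5*log(5) + 10*log(3).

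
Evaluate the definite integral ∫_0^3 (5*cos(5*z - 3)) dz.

sin(12) + sin(3)

Let u = 5*z - 3, so du = 5 dz. When z = 0, u = -3; when z = 3, u = 12.
The integral becomes ∫ cos(u) du from -3 to 12, with antiderivative sin(u).
Back in z: F(z) = sin(5*z - 3).
Then F(3) - F(0) = (sin(12)) - (-sin(3)) = sin(12) + sin(3).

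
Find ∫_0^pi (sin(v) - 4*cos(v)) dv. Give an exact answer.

2

An antiderivative is F(v) = -4*sin(v) - cos(v).
Then F(pi) - F(0) = (1) - (-1) = 2.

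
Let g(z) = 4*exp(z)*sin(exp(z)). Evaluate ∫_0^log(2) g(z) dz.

Let u = exp(z), so du = exp(z) dz. When z = 0, u = 1; when z = log(2), u = 2.
The integral becomes 4·∫ sin(u) du from 1 to 2, with antiderivative -4*cos(u).
Back in z: F(z) = -4*cos(exp(z)).
Then F(log(2)) - F(0) = (-4*cos(2)) - (-4*cos(1)) = -4*cos(2) + 4*cos(1).

-4*cos(2) + 4*cos(1)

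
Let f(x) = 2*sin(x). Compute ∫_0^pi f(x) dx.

An antiderivative is F(x) = -2*cos(x).
Then F(pi) - F(0) = (2) - (-2) = 4.

4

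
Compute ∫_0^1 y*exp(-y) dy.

Integrate by parts once (u = y, dv = exp(-y) dy).
An antiderivative is F(y) = (-y - 1)*exp(-y).
Then F(1) - F(0) = (-2*exp(-1)) - (-1) = 1 - 2*exp(-1).

1 - 2*exp(-1)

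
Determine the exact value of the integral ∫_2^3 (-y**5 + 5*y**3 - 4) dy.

By the power rule, an antiderivative is F(y) = -y**6/6 + 5*y**4/4 - 4*y.
Then F(3) - F(2) = (-129/4) - (4/3) = -403/12.

-403/12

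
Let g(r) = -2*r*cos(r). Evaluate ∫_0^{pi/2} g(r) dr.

2 - pi

Integrate by parts once (u = r, dv = -2*cos(r) dr).
An antiderivative is F(r) = -2*r*sin(r) - 2*cos(r).
Then F(pi/2) - F(0) = (-pi) - (-2) = 2 - pi.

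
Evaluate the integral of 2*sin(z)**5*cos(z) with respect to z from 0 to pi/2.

1/3

Let u = sin(z), so du = cos(z) dz. When z = 0, u = 0; when z = pi/2, u = 1.
The integral becomes 2·∫ u**5 du from 0 to 1, with antiderivative u**6/3.
Back in z: F(z) = sin(z)**6/3.
Then F(pi/2) - F(0) = (1/3) - (0) = 1/3.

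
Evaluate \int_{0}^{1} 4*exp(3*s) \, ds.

An antiderivative is F(s) = 4*exp(3*s)/3.
Then F(1) - F(0) = (4*exp(3)/3) - (4/3) = -4/3 + 4*exp(3)/3.

-4/3 + 4*exp(3)/3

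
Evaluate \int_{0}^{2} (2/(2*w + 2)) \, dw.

An antiderivative is F(w) = log(2*w + 2).
Then F(2) - F(0) = (log(6)) - (log(2)) = log(3).

log(3)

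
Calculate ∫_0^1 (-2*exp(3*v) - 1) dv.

An antiderivative is F(v) = -2*exp(3*v)/3 - v.
Then F(1) - F(0) = (-2*exp(3)/3 - 1) - (-2/3) = -2*exp(3)/3 - 1/3.

-2*exp(3)/3 - 1/3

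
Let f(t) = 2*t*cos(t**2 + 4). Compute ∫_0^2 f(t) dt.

-sin(4) + sin(8)

Let u = t**2 + 4, so du = 2*t dt. When t = 0, u = 4; when t = 2, u = 8.
The integral becomes ∫ cos(u) du from 4 to 8, with antiderivative sin(u).
Back in t: F(t) = sin(t**2 + 4).
Then F(2) - F(0) = (sin(8)) - (sin(4)) = -sin(4) + sin(8).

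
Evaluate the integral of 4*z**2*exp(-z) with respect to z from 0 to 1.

Integrate by parts twice (u = z^2, dv = 4*exp(-z) dz).
An antiderivative is F(z) = (-4*z**2 - 8*z - 8)*exp(-z).
Then F(1) - F(0) = (-20*exp(-1)) - (-8) = 8 - 20*exp(-1).

8 - 20*exp(-1)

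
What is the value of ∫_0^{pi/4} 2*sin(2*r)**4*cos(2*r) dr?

Let u = sin(2*r), so du = 2*cos(2*r) dr. When r = 0, u = 0; when r = pi/4, u = 1.
The integral becomes ∫ u**4 du from 0 to 1, with antiderivative u**5/5.
Back in r: F(r) = sin(2*r)**5/5.
Then F(pi/4) - F(0) = (1/5) - (0) = 1/5.

1/5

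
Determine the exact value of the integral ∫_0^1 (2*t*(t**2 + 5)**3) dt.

671/4

Let u = t**2 + 5, so du = 2*t dt. When t = 0, u = 5; when t = 1, u = 6.
The integral becomes ∫ u**3 du from 5 to 6, with antiderivative u**4/4.
Back in t: F(t) = (t**2 + 5)**4/4.
Then F(1) - F(0) = (324) - (625/4) = 671/4.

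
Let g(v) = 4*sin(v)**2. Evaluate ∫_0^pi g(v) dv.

2*pi

Use the identity sin^2(v) = (1 - cos(2*v))/2.
An antiderivative is F(v) = 2*v - sin(2*v).
Then F(pi) - F(0) = (2*pi) - (0) = 2*pi.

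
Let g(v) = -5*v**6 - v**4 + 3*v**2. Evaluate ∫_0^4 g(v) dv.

-414528/35

By the power rule, an antiderivative is F(v) = -5*v**7/7 - v**5/5 + v**3.
Then F(4) - F(0) = (-414528/35) - (0) = -414528/35.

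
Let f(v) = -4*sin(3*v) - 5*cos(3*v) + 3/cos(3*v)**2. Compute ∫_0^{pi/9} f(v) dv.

-2/3 + sqrt(3)/6

An antiderivative is F(v) = -5*sin(3*v)/3 + 4*cos(3*v)/3 + tan(3*v).
Then F(pi/9) - F(0) = (sqrt(3)/6 + 2/3) - (4/3) = -2/3 + sqrt(3)/6.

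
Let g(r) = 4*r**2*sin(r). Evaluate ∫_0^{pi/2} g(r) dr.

Integrate by parts twice (u = r^2, dv = 4*sin(r) dr).
An antiderivative is F(r) = -4*r**2*cos(r) + 8*r*sin(r) + 8*cos(r).
Then F(pi/2) - F(0) = (4*pi) - (8) = -8 + 4*pi.

-8 + 4*pi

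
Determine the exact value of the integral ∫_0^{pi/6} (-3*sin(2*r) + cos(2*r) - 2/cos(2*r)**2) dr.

An antiderivative is F(r) = sin(2*r)/2 + 3*cos(2*r)/2 - tan(2*r).
Then F(pi/6) - F(0) = (3/4 - 3*sqrt(3)/4) - (3/2) = -3*sqrt(3)/4 - 3/4.

-3*sqrt(3)/4 - 3/4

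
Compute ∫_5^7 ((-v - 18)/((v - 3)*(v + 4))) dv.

Factor the denominator: v**2 + v - 12 = (v + 4)(v - 3).
Partial fractions: (-v - 18)/((v - 3)*(v + 4)) = 2/(v + 4) - 3/(v - 3).
An antiderivative is F(v) = -3*log(v - 3) + 2*log(v + 4).
Then F(7) - F(5) = (-6*log(2) + 2*log(11)) - (log(81/8)) = -4*log(3) - 3*log(2) + 2*log(11).

-4*log(3) - 3*log(2) + 2*log(11)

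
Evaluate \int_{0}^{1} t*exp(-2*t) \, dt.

(-3 + exp(2))*exp(-2)/4

Integrate by parts once (u = t, dv = exp(-2*t) dt).
An antiderivative is F(t) = (-2*t - 1)*exp(-2*t)/4.
Then F(1) - F(0) = (-3*exp(-2)/4) - (-1/4) = (-3 + exp(2))*exp(-2)/4.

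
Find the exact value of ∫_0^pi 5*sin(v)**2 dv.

Use the identity sin^2(v) = (1 - cos(2*v))/2.
An antiderivative is F(v) = 5*v/2 - 5*sin(2*v)/4.
Then F(pi) - F(0) = (5*pi/2) - (0) = 5*pi/2.

5*pi/2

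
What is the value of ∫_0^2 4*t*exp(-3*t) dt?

Integrate by parts once (u = t, dv = 4*exp(-3*t) dt).
An antiderivative is F(t) = (-12*t - 4)*exp(-3*t)/9.
Then F(2) - F(0) = (-28*exp(-6)/9) - (-4/9) = 4/9 - 28*exp(-6)/9.

4/9 - 28*exp(-6)/9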